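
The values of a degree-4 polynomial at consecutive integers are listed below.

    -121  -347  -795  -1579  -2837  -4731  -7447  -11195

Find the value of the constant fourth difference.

Δ: -226, -448, -784, -1258, -1894, -2716, -3748
Δ²: -222, -336, -474, -636, -822, -1032
Δ³: -114, -138, -162, -186, -210
Δ⁴: -24, -24, -24, -24

-24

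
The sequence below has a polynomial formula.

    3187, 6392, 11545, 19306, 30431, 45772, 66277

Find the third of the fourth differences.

96

First differences: 3205, 5153, 7761, 11125, 15341, 20505
Second differences: 1948, 2608, 3364, 4216, 5164
Third differences: 660, 756, 852, 948
Fourth differences: 96, 96, 96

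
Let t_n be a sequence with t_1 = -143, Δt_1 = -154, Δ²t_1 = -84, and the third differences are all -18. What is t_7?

-2687

Build the table forward from the leading diagonal:
Δ³: -18  -18  -18  -18  -18  -18  -18
Δ²: -84  -102  -120  -138  -156  -174  -192
Δ: -154  -238  -340  -460  -598  -754  -928
t: -143  -297  -535  -875  -1335  -1933  -2687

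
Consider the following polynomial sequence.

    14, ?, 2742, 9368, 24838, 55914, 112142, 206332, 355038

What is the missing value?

502

Using the last 7 terms:
6626, 15470, 31076, 56228, 94190, 148706
8844, 15606, 25152, 37962, 54516
6762, 9546, 12810, 16554
2784, 3264, 3744
480, 480
Constant fifth difference = 480.
Extend backward: 2784 − 480 = 2304;  6762 − 2304 = 4458;  8844 − 4458 = 4386;  6626 − 4386 = 2240;  2742 − 2240 = 502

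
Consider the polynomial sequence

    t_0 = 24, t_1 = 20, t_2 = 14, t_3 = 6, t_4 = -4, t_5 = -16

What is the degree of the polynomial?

2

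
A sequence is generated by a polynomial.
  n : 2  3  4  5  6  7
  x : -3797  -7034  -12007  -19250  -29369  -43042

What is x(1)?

-1834

D1: -3237, -4973, -7243, -10119, -13673
D2: -1736, -2270, -2876, -3554
D3: -534, -606, -678
D4: -72, -72
The fourth differences are constant at -72.
Work back: -534 + 72 = -462;  -1736 + 462 = -1274;  -3237 + 1274 = -1963;  -3797 + 1963 = -1834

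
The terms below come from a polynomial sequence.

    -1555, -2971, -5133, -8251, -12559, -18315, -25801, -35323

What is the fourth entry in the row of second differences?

-1448

Δ: -1416, -2162, -3118, -4308, -5756, -7486, -9522
Δ²: -746, -956, -1190, -1448, -1730, -2036
Δ³: -210, -234, -258, -282, -306
Δ⁴: -24, -24, -24, -24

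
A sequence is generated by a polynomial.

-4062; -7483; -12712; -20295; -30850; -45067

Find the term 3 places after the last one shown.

-117670

Δ: -3421  -5229  -7583  -10555  -14217
Δ²: -1808  -2354  -2972  -3662
Δ³: -546  -618  -690
Δ⁴: -72  -72
The fourth differences are constant (-72).
-690 − 72 = -762;  -3662 − 762 = -4424;  -14217 − 4424 = -18641;  -45067 − 18641 = -63708
-762 − 72 = -834;  -4424 − 834 = -5258;  -18641 − 5258 = -23899;  -63708 − 23899 = -87607
-834 − 72 = -906;  -5258 − 906 = -6164;  -23899 − 6164 = -30063;  -87607 − 30063 = -117670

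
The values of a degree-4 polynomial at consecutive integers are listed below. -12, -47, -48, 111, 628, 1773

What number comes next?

First differences: -35 , -1 , 159 , 517 , 1145
Second differences: 34 , 160 , 358 , 628
Third differences: 126 , 198 , 270
Fourth differences: 72 , 72
Constant fourth difference = 72, so extend:
270 + 72 = 342;  628 + 342 = 970;  1145 + 970 = 2115;  1773 + 2115 = 3888

3888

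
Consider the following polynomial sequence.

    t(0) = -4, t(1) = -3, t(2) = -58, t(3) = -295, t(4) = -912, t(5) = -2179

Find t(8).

-13660

D1: 1  -55  -237  -617  -1267
D2: -56  -182  -380  -650
D3: -126  -198  -270
D4: -72  -72
Constant fourth difference = -72, so extend:
-270 − 72 = -342;  -650 − 342 = -992;  -1267 − 992 = -2259;  -2179 − 2259 = -4438
-342 − 72 = -414;  -992 − 414 = -1406;  -2259 − 1406 = -3665;  -4438 − 3665 = -8103
-414 − 72 = -486;  -1406 − 486 = -1892;  -3665 − 1892 = -5557;  -8103 − 5557 = -13660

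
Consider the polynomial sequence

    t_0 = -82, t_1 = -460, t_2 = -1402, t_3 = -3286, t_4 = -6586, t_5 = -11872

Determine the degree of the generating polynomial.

-378, -942, -1884, -3300, -5286
-564, -942, -1416, -1986
-378, -474, -570
-96, -96
The fourth differences are constant, so the polynomial has degree 4.

4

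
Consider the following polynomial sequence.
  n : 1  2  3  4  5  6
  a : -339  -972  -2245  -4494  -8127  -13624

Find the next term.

-21537

-633 , -1273 , -2249 , -3633 , -5497
-640 , -976 , -1384 , -1864
-336 , -408 , -480
-72 , -72
Fourth differences constant at -72.
-480 − 72 = -552;  -1864 − 552 = -2416;  -5497 − 2416 = -7913;  -13624 − 7913 = -21537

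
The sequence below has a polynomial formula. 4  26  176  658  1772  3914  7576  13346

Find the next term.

22  150  482  1114  2142  3662  5770
128  332  632  1028  1520  2108
204  300  396  492  588
96  96  96  96
Constant fourth difference = 96, so extend:
588 + 96 = 684;  2108 + 684 = 2792;  5770 + 2792 = 8562;  13346 + 8562 = 21908

21908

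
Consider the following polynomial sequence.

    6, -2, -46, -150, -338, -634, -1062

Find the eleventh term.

-4574

D1: -8, -44, -104, -188, -296, -428
D2: -36, -60, -84, -108, -132
D3: -24, -24, -24, -24
Constant third difference = -24, so extend:
-132 − 24 = -156;  -428 − 156 = -584;  -1062 − 584 = -1646
-156 − 24 = -180;  -584 − 180 = -764;  -1646 − 764 = -2410
-180 − 24 = -204;  -764 − 204 = -968;  -2410 − 968 = -3378
-204 − 24 = -228;  -968 − 228 = -1196;  -3378 − 1196 = -4574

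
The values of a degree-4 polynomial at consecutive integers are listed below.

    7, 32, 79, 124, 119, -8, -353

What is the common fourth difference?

-24

First differences: 25, 47, 45, -5, -127, -345
Second differences: 22, -2, -50, -122, -218
Third differences: -24, -48, -72, -96
Fourth differences: -24, -24, -24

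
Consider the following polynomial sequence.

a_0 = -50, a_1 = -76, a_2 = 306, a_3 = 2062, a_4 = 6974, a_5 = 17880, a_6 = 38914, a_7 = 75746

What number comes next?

135822

-26 , 382 , 1756 , 4912 , 10906 , 21034 , 36832
408 , 1374 , 3156 , 5994 , 10128 , 15798
966 , 1782 , 2838 , 4134 , 5670
816 , 1056 , 1296 , 1536
240 , 240 , 240
Fifth differences constant at 240.
1536 + 240 = 1776;  5670 + 1776 = 7446;  15798 + 7446 = 23244;  36832 + 23244 = 60076;  75746 + 60076 = 135822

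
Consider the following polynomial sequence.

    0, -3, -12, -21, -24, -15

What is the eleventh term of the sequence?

First differences: -3 , -9 , -9 , -3 , 9
Second differences: -6 , 0 , 6 , 12
Third differences: 6 , 6 , 6
Constant third difference = 6, so extend:
12 + 6 = 18;  9 + 18 = 27;  -15 + 27 = 12
18 + 6 = 24;  27 + 24 = 51;  12 + 51 = 63
24 + 6 = 30;  51 + 30 = 81;  63 + 81 = 144
30 + 6 = 36;  81 + 36 = 117;  144 + 117 = 261
36 + 6 = 42;  117 + 42 = 159;  261 + 159 = 420

420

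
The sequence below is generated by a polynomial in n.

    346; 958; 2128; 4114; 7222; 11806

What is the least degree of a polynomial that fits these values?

Δ: 612, 1170, 1986, 3108, 4584
Δ²: 558, 816, 1122, 1476
Δ³: 258, 306, 354
Δ⁴: 48, 48
The fourth differences are constant, so the polynomial has degree 4.

4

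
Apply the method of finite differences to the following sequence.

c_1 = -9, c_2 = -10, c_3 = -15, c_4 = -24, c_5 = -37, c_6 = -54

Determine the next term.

-75

Δ: -1  -5  -9  -13  -17
Δ²: -4  -4  -4  -4
Second differences constant at -4.
-17 − 4 = -21;  -54 − 21 = -75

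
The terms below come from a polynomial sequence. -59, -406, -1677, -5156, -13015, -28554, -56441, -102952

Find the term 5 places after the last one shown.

-977327

-347, -1271, -3479, -7859, -15539, -27887, -46511
-924, -2208, -4380, -7680, -12348, -18624
-1284, -2172, -3300, -4668, -6276
-888, -1128, -1368, -1608
-240, -240, -240
The fifth differences are constant (-240).
-1608 − 240 = -1848;  -6276 − 1848 = -8124;  -18624 − 8124 = -26748;  -46511 − 26748 = -73259;  -102952 − 73259 = -176211
-1848 − 240 = -2088;  -8124 − 2088 = -10212;  -26748 − 10212 = -36960;  -73259 − 36960 = -110219;  -176211 − 110219 = -286430
-2088 − 240 = -2328;  -10212 − 2328 = -12540;  -36960 − 12540 = -49500;  -110219 − 49500 = -159719;  -286430 − 159719 = -446149
-2328 − 240 = -2568;  -12540 − 2568 = -15108;  -49500 − 15108 = -64608;  -159719 − 64608 = -224327;  -446149 − 224327 = -670476
-2568 − 240 = -2808;  -15108 − 2808 = -17916;  -64608 − 17916 = -82524;  -224327 − 82524 = -306851;  -670476 − 306851 = -977327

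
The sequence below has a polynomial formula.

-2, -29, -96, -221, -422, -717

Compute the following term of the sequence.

D1: -27, -67, -125, -201, -295
D2: -40, -58, -76, -94
D3: -18, -18, -18
The third differences are constant (-18).
-94 − 18 = -112;  -295 − 112 = -407;  -717 − 407 = -1124

-1124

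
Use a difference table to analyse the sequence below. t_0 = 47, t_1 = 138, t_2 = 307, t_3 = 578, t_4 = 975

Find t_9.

5690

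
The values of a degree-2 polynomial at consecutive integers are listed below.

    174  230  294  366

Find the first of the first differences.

D1: 56, 64, 72
D2: 8, 8

56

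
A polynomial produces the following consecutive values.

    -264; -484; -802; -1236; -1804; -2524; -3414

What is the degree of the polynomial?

3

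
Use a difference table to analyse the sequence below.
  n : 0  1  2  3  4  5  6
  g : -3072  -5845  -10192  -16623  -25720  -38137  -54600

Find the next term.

-75907

First differences: -2773  -4347  -6431  -9097  -12417  -16463
Second differences: -1574  -2084  -2666  -3320  -4046
Third differences: -510  -582  -654  -726
Fourth differences: -72  -72  -72
Constant fourth difference = -72, so extend:
-726 − 72 = -798;  -4046 − 798 = -4844;  -16463 − 4844 = -21307;  -54600 − 21307 = -75907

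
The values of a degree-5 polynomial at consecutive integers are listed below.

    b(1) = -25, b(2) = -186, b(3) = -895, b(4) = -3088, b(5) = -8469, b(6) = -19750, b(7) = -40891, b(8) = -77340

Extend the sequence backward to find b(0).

-161, -709, -2193, -5381, -11281, -21141, -36449
-548, -1484, -3188, -5900, -9860, -15308
-936, -1704, -2712, -3960, -5448
-768, -1008, -1248, -1488
-240, -240, -240
The fifth differences are constant at -240.
Work back: -768 + 240 = -528;  -936 + 528 = -408;  -548 + 408 = -140;  -161 + 140 = -21;  -25 + 21 = -4

-4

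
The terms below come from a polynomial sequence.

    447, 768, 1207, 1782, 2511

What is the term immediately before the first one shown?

226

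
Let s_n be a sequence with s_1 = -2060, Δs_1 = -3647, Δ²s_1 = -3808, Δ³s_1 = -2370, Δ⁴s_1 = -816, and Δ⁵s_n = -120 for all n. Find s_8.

-221587

Build the table forward from the leading diagonal:
D5: -120, -120, -120, -120, -120, -120, -120, -120
D4: -816, -936, -1056, -1176, -1296, -1416, -1536, -1656
D3: -2370, -3186, -4122, -5178, -6354, -7650, -9066, -10602
D2: -3808, -6178, -9364, -13486, -18664, -25018, -32668, -41734
D1: -3647, -7455, -13633, -22997, -36483, -55147, -80165, -112833
s: -2060, -5707, -13162, -26795, -49792, -86275, -141422, -221587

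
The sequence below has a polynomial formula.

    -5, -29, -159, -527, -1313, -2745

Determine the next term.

-5099

D1: -24 , -130 , -368 , -786 , -1432
D2: -106 , -238 , -418 , -646
D3: -132 , -180 , -228
D4: -48 , -48
Fourth differences constant at -48.
-228 − 48 = -276;  -646 − 276 = -922;  -1432 − 922 = -2354;  -2745 − 2354 = -5099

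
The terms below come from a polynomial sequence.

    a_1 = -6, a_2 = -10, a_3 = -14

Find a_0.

-2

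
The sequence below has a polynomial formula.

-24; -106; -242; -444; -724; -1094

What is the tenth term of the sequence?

Δ: -82, -136, -202, -280, -370
Δ²: -54, -66, -78, -90
Δ³: -12, -12, -12
Constant third difference = -12, so extend:
-90 − 12 = -102;  -370 − 102 = -472;  -1094 − 472 = -1566
-102 − 12 = -114;  -472 − 114 = -586;  -1566 − 586 = -2152
-114 − 12 = -126;  -586 − 126 = -712;  -2152 − 712 = -2864
-126 − 12 = -138;  -712 − 138 = -850;  -2864 − 850 = -3714

-3714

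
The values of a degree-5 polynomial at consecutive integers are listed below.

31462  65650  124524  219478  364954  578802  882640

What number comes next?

34188 , 58874 , 94954 , 145476 , 213848 , 303838
24686 , 36080 , 50522 , 68372 , 89990
11394 , 14442 , 17850 , 21618
3048 , 3408 , 3768
360 , 360
The fifth differences are constant (360).
3768 + 360 = 4128;  21618 + 4128 = 25746;  89990 + 25746 = 115736;  303838 + 115736 = 419574;  882640 + 419574 = 1302214

1302214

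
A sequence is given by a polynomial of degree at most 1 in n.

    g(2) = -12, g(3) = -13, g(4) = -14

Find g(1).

-1  -1
The first differences are constant at -1.
Work back: -12 + 1 = -11

-11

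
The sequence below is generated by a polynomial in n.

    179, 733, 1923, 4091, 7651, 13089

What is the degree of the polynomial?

4

D1: 554, 1190, 2168, 3560, 5438
D2: 636, 978, 1392, 1878
D3: 342, 414, 486
D4: 72, 72
The fourth differences are constant, so the polynomial has degree 4.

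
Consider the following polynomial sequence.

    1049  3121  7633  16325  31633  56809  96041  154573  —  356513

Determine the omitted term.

238825

Using the first 8 terms:
D1: 2072  4512  8692  15308  25176  39232  58532
D2: 2440  4180  6616  9868  14056  19300
D3: 1740  2436  3252  4188  5244
D4: 696  816  936  1056
D5: 120  120  120
Constant fifth difference = 120.
Extend forward: 1056 + 120 = 1176;  5244 + 1176 = 6420;  19300 + 6420 = 25720;  58532 + 25720 = 84252;  154573 + 84252 = 238825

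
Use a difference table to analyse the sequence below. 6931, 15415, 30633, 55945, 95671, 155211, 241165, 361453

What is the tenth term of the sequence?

744031

D1: 8484, 15218, 25312, 39726, 59540, 85954, 120288
D2: 6734, 10094, 14414, 19814, 26414, 34334
D3: 3360, 4320, 5400, 6600, 7920
D4: 960, 1080, 1200, 1320
D5: 120, 120, 120
Fifth differences constant at 120.
1320 + 120 = 1440;  7920 + 1440 = 9360;  34334 + 9360 = 43694;  120288 + 43694 = 163982;  361453 + 163982 = 525435
1440 + 120 = 1560;  9360 + 1560 = 10920;  43694 + 10920 = 54614;  163982 + 54614 = 218596;  525435 + 218596 = 744031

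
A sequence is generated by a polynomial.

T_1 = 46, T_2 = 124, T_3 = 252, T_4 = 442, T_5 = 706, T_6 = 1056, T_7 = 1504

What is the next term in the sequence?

2062

D1: 78, 128, 190, 264, 350, 448
D2: 50, 62, 74, 86, 98
D3: 12, 12, 12, 12
Third differences constant at 12.
98 + 12 = 110;  448 + 110 = 558;  1504 + 558 = 2062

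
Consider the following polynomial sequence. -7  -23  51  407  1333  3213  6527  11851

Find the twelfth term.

Δ: -16, 74, 356, 926, 1880, 3314, 5324
Δ²: 90, 282, 570, 954, 1434, 2010
Δ³: 192, 288, 384, 480, 576
Δ⁴: 96, 96, 96, 96
The fourth differences are constant (96).
576 + 96 = 672;  2010 + 672 = 2682;  5324 + 2682 = 8006;  11851 + 8006 = 19857
672 + 96 = 768;  2682 + 768 = 3450;  8006 + 3450 = 11456;  19857 + 11456 = 31313
768 + 96 = 864;  3450 + 864 = 4314;  11456 + 4314 = 15770;  31313 + 15770 = 47083
864 + 96 = 960;  4314 + 960 = 5274;  15770 + 5274 = 21044;  47083 + 21044 = 68127

68127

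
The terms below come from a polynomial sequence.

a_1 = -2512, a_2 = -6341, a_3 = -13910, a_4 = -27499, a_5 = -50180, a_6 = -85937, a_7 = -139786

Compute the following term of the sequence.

-217895

D1: -3829  -7569  -13589  -22681  -35757  -53849
D2: -3740  -6020  -9092  -13076  -18092
D3: -2280  -3072  -3984  -5016
D4: -792  -912  -1032
D5: -120  -120
Constant fifth difference = -120, so extend:
-1032 − 120 = -1152;  -5016 − 1152 = -6168;  -18092 − 6168 = -24260;  -53849 − 24260 = -78109;  -139786 − 78109 = -217895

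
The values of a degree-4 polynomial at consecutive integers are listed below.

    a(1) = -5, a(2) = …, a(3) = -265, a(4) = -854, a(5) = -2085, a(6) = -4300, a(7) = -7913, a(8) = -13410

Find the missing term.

Using the last 6 terms:
First differences: -589  -1231  -2215  -3613  -5497
Second differences: -642  -984  -1398  -1884
Third differences: -342  -414  -486
Fourth differences: -72  -72
Constant fourth difference = -72.
Extend backward: -342 + 72 = -270;  -642 + 270 = -372;  -589 + 372 = -217;  -265 + 217 = -48

-48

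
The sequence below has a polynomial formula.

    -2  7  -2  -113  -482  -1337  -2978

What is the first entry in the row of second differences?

-18

D1: 9, -9, -111, -369, -855, -1641
D2: -18, -102, -258, -486, -786
D3: -84, -156, -228, -300
D4: -72, -72, -72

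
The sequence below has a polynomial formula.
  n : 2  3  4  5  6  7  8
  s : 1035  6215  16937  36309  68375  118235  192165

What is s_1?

First differences: 5180, 10722, 19372, 32066, 49860, 73930
Second differences: 5542, 8650, 12694, 17794, 24070
Third differences: 3108, 4044, 5100, 6276
Fourth differences: 936, 1056, 1176
Fifth differences: 120, 120
The fifth differences are constant at 120.
Work back: 936 − 120 = 816;  3108 − 816 = 2292;  5542 − 2292 = 3250;  5180 − 3250 = 1930;  1035 − 1930 = -895

-895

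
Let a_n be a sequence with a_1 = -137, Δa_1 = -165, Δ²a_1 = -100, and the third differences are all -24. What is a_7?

-3107

Build the table forward from the leading diagonal:
Third differences: -24  -24  -24  -24  -24  -24  -24
Second differences: -100  -124  -148  -172  -196  -220  -244
First differences: -165  -265  -389  -537  -709  -905  -1125
a: -137  -302  -567  -956  -1493  -2202  -3107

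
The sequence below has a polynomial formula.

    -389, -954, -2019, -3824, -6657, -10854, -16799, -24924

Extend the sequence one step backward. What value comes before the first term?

-132

First differences: -565, -1065, -1805, -2833, -4197, -5945, -8125
Second differences: -500, -740, -1028, -1364, -1748, -2180
Third differences: -240, -288, -336, -384, -432
Fourth differences: -48, -48, -48, -48
The fourth differences are constant at -48.
Work back: -240 + 48 = -192;  -500 + 192 = -308;  -565 + 308 = -257;  -389 + 257 = -132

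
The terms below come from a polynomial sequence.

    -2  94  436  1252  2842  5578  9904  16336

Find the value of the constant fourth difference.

Δ: 96, 342, 816, 1590, 2736, 4326, 6432
Δ²: 246, 474, 774, 1146, 1590, 2106
Δ³: 228, 300, 372, 444, 516
Δ⁴: 72, 72, 72, 72

72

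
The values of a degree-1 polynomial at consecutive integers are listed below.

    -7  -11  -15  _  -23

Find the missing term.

-19

Using the first 3 terms:
D1: -4, -4
Constant first difference = -4.
Extend forward: -15 − 4 = -19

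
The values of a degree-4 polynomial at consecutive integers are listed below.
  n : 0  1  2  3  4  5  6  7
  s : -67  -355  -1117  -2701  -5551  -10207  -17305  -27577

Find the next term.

-41851

D1: -288, -762, -1584, -2850, -4656, -7098, -10272
D2: -474, -822, -1266, -1806, -2442, -3174
D3: -348, -444, -540, -636, -732
D4: -96, -96, -96, -96
Fourth differences constant at -96.
-732 − 96 = -828;  -3174 − 828 = -4002;  -10272 − 4002 = -14274;  -27577 − 14274 = -41851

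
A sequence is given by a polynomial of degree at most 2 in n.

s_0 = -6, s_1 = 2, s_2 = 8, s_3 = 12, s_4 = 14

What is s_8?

8 , 6 , 4 , 2
-2 , -2 , -2
The second differences are constant (-2).
2 − 2 = 0;  14 + 0 = 14
0 − 2 = -2;  14 − 2 = 12
-2 − 2 = -4;  12 − 4 = 8
-4 − 2 = -6;  8 − 6 = 2

2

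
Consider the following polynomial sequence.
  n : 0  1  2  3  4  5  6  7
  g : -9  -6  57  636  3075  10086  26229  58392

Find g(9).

212850

Δ: 3, 63, 579, 2439, 7011, 16143, 32163
Δ²: 60, 516, 1860, 4572, 9132, 16020
Δ³: 456, 1344, 2712, 4560, 6888
Δ⁴: 888, 1368, 1848, 2328
Δ⁵: 480, 480, 480
Fifth differences constant at 480.
2328 + 480 = 2808;  6888 + 2808 = 9696;  16020 + 9696 = 25716;  32163 + 25716 = 57879;  58392 + 57879 = 116271
2808 + 480 = 3288;  9696 + 3288 = 12984;  25716 + 12984 = 38700;  57879 + 38700 = 96579;  116271 + 96579 = 212850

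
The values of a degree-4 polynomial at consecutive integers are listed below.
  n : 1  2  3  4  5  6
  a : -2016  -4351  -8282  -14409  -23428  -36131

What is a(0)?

D1: -2335  -3931  -6127  -9019  -12703
D2: -1596  -2196  -2892  -3684
D3: -600  -696  -792
D4: -96  -96
The fourth differences are constant at -96.
Work back: -600 + 96 = -504;  -1596 + 504 = -1092;  -2335 + 1092 = -1243;  -2016 + 1243 = -773

-773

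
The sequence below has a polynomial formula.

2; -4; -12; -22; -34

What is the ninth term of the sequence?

-6, -8, -10, -12
-2, -2, -2
Constant second difference = -2, so extend:
-12 − 2 = -14;  -34 − 14 = -48
-14 − 2 = -16;  -48 − 16 = -64
-16 − 2 = -18;  -64 − 18 = -82
-18 − 2 = -20;  -82 − 20 = -102

-102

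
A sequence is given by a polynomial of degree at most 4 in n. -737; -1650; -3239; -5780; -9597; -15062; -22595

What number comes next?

-32664

First differences: -913  -1589  -2541  -3817  -5465  -7533
Second differences: -676  -952  -1276  -1648  -2068
Third differences: -276  -324  -372  -420
Fourth differences: -48  -48  -48
Constant fourth difference = -48, so extend:
-420 − 48 = -468;  -2068 − 468 = -2536;  -7533 − 2536 = -10069;  -22595 − 10069 = -32664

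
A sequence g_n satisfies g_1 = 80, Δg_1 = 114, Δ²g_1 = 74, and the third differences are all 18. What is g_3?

Build the table forward from the leading diagonal:
Δ³: 18  18  18
Δ²: 74  92  110
Δ: 114  188  280
g: 80  194  382

382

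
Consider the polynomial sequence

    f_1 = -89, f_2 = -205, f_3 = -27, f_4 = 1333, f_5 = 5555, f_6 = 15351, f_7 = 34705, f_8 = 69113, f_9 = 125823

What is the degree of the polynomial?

First differences: -116, 178, 1360, 4222, 9796, 19354, 34408, 56710
Second differences: 294, 1182, 2862, 5574, 9558, 15054, 22302
Third differences: 888, 1680, 2712, 3984, 5496, 7248
Fourth differences: 792, 1032, 1272, 1512, 1752
Fifth differences: 240, 240, 240, 240
The fifth differences are constant, so the polynomial has degree 5.

5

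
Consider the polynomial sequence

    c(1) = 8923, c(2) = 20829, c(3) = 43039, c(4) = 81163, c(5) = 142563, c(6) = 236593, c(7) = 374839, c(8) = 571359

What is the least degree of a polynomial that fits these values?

5

Δ: 11906, 22210, 38124, 61400, 94030, 138246, 196520
Δ²: 10304, 15914, 23276, 32630, 44216, 58274
Δ³: 5610, 7362, 9354, 11586, 14058
Δ⁴: 1752, 1992, 2232, 2472
Δ⁵: 240, 240, 240
The fifth differences are constant, so the polynomial has degree 5.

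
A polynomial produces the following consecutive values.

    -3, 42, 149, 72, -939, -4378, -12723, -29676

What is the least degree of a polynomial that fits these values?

D1: 45, 107, -77, -1011, -3439, -8345, -16953
D2: 62, -184, -934, -2428, -4906, -8608
D3: -246, -750, -1494, -2478, -3702
D4: -504, -744, -984, -1224
D5: -240, -240, -240
The fifth differences are constant, so the polynomial has degree 5.

5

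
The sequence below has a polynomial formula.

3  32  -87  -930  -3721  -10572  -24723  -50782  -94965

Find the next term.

29, -119, -843, -2791, -6851, -14151, -26059, -44183
-148, -724, -1948, -4060, -7300, -11908, -18124
-576, -1224, -2112, -3240, -4608, -6216
-648, -888, -1128, -1368, -1608
-240, -240, -240, -240
Constant fifth difference = -240, so extend:
-1608 − 240 = -1848;  -6216 − 1848 = -8064;  -18124 − 8064 = -26188;  -44183 − 26188 = -70371;  -94965 − 70371 = -165336

-165336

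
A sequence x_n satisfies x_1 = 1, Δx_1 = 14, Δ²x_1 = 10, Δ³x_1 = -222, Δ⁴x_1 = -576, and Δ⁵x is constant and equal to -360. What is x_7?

Build the table forward from the leading diagonal:
D5: -360  -360  -360  -360  -360  -360  -360
D4: -576  -936  -1296  -1656  -2016  -2376  -2736
D3: -222  -798  -1734  -3030  -4686  -6702  -9078
D2: 10  -212  -1010  -2744  -5774  -10460  -17162
D1: 14  24  -188  -1198  -3942  -9716  -20176
x: 1  15  39  -149  -1347  -5289  -15005

-15005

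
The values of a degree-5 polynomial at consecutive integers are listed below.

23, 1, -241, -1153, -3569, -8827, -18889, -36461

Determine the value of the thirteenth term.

-398881

-22, -242, -912, -2416, -5258, -10062, -17572
-220, -670, -1504, -2842, -4804, -7510
-450, -834, -1338, -1962, -2706
-384, -504, -624, -744
-120, -120, -120
Fifth differences constant at -120.
-744 − 120 = -864;  -2706 − 864 = -3570;  -7510 − 3570 = -11080;  -17572 − 11080 = -28652;  -36461 − 28652 = -65113
-864 − 120 = -984;  -3570 − 984 = -4554;  -11080 − 4554 = -15634;  -28652 − 15634 = -44286;  -65113 − 44286 = -109399
-984 − 120 = -1104;  -4554 − 1104 = -5658;  -15634 − 5658 = -21292;  -44286 − 21292 = -65578;  -109399 − 65578 = -174977
-1104 − 120 = -1224;  -5658 − 1224 = -6882;  -21292 − 6882 = -28174;  -65578 − 28174 = -93752;  -174977 − 93752 = -268729
-1224 − 120 = -1344;  -6882 − 1344 = -8226;  -28174 − 8226 = -36400;  -93752 − 36400 = -130152;  -268729 − 130152 = -398881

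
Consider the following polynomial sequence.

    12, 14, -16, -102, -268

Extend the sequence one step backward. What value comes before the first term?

Δ: 2  -30  -86  -166
Δ²: -32  -56  -80
Δ³: -24  -24
The third differences are constant at -24.
Work back: -32 + 24 = -8;  2 + 8 = 10;  12 − 10 = 2

2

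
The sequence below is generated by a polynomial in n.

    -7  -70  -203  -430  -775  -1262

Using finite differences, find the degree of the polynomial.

3

-63, -133, -227, -345, -487
-70, -94, -118, -142
-24, -24, -24
The third differences are constant, so the polynomial has degree 3.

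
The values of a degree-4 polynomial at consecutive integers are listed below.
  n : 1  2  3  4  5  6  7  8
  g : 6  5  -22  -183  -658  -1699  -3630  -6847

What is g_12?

Δ: -1 , -27 , -161 , -475 , -1041 , -1931 , -3217
Δ²: -26 , -134 , -314 , -566 , -890 , -1286
Δ³: -108 , -180 , -252 , -324 , -396
Δ⁴: -72 , -72 , -72 , -72
Constant fourth difference = -72, so extend:
-396 − 72 = -468;  -1286 − 468 = -1754;  -3217 − 1754 = -4971;  -6847 − 4971 = -11818
-468 − 72 = -540;  -1754 − 540 = -2294;  -4971 − 2294 = -7265;  -11818 − 7265 = -19083
-540 − 72 = -612;  -2294 − 612 = -2906;  -7265 − 2906 = -10171;  -19083 − 10171 = -29254
-612 − 72 = -684;  -2906 − 684 = -3590;  -10171 − 3590 = -13761;  -29254 − 13761 = -43015

-43015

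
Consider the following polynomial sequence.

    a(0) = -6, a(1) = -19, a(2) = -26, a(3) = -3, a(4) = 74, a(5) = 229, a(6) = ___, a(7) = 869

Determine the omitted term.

Using the first 6 terms:
Δ: -13  -7  23  77  155
Δ²: 6  30  54  78
Δ³: 24  24  24
Constant third difference = 24.
Extend forward: 78 + 24 = 102;  155 + 102 = 257;  229 + 257 = 486

486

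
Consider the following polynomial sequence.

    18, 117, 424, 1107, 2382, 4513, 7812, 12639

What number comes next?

19402

First differences: 99, 307, 683, 1275, 2131, 3299, 4827
Second differences: 208, 376, 592, 856, 1168, 1528
Third differences: 168, 216, 264, 312, 360
Fourth differences: 48, 48, 48, 48
The fourth differences are constant (48).
360 + 48 = 408;  1528 + 408 = 1936;  4827 + 1936 = 6763;  12639 + 6763 = 19402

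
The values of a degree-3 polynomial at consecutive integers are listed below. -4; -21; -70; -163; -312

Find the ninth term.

Δ: -17, -49, -93, -149
Δ²: -32, -44, -56
Δ³: -12, -12
Constant third difference = -12, so extend:
-56 − 12 = -68;  -149 − 68 = -217;  -312 − 217 = -529
-68 − 12 = -80;  -217 − 80 = -297;  -529 − 297 = -826
-80 − 12 = -92;  -297 − 92 = -389;  -826 − 389 = -1215
-92 − 12 = -104;  -389 − 104 = -493;  -1215 − 493 = -1708

-1708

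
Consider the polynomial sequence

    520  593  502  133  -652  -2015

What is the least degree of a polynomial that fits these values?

4

First differences: 73, -91, -369, -785, -1363
Second differences: -164, -278, -416, -578
Third differences: -114, -138, -162
Fourth differences: -24, -24
The fourth differences are constant, so the polynomial has degree 4.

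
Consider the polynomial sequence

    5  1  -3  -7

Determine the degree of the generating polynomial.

1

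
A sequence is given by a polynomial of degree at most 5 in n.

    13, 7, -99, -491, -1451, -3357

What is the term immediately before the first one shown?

First differences: -6  -106  -392  -960  -1906
Second differences: -100  -286  -568  -946
Third differences: -186  -282  -378
Fourth differences: -96  -96
The fourth differences are constant at -96.
Work back: -186 + 96 = -90;  -100 + 90 = -10;  -6 + 10 = 4;  13 − 4 = 9

9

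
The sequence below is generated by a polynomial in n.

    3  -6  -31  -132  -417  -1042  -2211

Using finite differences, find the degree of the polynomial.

Δ: -9, -25, -101, -285, -625, -1169
Δ²: -16, -76, -184, -340, -544
Δ³: -60, -108, -156, -204
Δ⁴: -48, -48, -48
The fourth differences are constant, so the polynomial has degree 4.

4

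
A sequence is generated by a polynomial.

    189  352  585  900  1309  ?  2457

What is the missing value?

Using the first 5 terms:
First differences: 163, 233, 315, 409
Second differences: 70, 82, 94
Third differences: 12, 12
Constant third difference = 12.
Extend forward: 94 + 12 = 106;  409 + 106 = 515;  1309 + 515 = 1824

1824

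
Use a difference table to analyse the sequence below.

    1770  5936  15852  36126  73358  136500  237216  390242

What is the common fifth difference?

Δ: 4166, 9916, 20274, 37232, 63142, 100716, 153026
Δ²: 5750, 10358, 16958, 25910, 37574, 52310
Δ³: 4608, 6600, 8952, 11664, 14736
Δ⁴: 1992, 2352, 2712, 3072
Δ⁵: 360, 360, 360

360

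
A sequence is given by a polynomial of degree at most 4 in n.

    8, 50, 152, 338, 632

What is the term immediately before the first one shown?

2

Δ: 42  102  186  294
Δ²: 60  84  108
Δ³: 24  24
The third differences are constant at 24.
Work back: 60 − 24 = 36;  42 − 36 = 6;  8 − 6 = 2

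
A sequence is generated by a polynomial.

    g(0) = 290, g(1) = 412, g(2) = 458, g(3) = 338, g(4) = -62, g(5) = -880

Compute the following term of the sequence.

Δ: 122 , 46 , -120 , -400 , -818
Δ²: -76 , -166 , -280 , -418
Δ³: -90 , -114 , -138
Δ⁴: -24 , -24
Fourth differences constant at -24.
-138 − 24 = -162;  -418 − 162 = -580;  -818 − 580 = -1398;  -880 − 1398 = -2278

-2278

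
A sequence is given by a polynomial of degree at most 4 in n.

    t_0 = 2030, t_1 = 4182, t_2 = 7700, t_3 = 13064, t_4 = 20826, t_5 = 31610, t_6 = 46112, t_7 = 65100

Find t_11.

2152, 3518, 5364, 7762, 10784, 14502, 18988
1366, 1846, 2398, 3022, 3718, 4486
480, 552, 624, 696, 768
72, 72, 72, 72
Fourth differences constant at 72.
768 + 72 = 840;  4486 + 840 = 5326;  18988 + 5326 = 24314;  65100 + 24314 = 89414
840 + 72 = 912;  5326 + 912 = 6238;  24314 + 6238 = 30552;  89414 + 30552 = 119966
912 + 72 = 984;  6238 + 984 = 7222;  30552 + 7222 = 37774;  119966 + 37774 = 157740
984 + 72 = 1056;  7222 + 1056 = 8278;  37774 + 8278 = 46052;  157740 + 46052 = 203792

203792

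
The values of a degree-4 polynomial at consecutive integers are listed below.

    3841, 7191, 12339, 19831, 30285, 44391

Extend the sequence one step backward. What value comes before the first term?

Δ: 3350, 5148, 7492, 10454, 14106
Δ²: 1798, 2344, 2962, 3652
Δ³: 546, 618, 690
Δ⁴: 72, 72
The fourth differences are constant at 72.
Work back: 546 − 72 = 474;  1798 − 474 = 1324;  3350 − 1324 = 2026;  3841 − 2026 = 1815

1815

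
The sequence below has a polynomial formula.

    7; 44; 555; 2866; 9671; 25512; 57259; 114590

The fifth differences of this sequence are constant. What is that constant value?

480

Δ: 37, 511, 2311, 6805, 15841, 31747, 57331
Δ²: 474, 1800, 4494, 9036, 15906, 25584
Δ³: 1326, 2694, 4542, 6870, 9678
Δ⁴: 1368, 1848, 2328, 2808
Δ⁵: 480, 480, 480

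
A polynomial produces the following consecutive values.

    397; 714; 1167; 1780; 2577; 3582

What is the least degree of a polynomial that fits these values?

First differences: 317, 453, 613, 797, 1005
Second differences: 136, 160, 184, 208
Third differences: 24, 24, 24
The third differences are constant, so the polynomial has degree 3.

3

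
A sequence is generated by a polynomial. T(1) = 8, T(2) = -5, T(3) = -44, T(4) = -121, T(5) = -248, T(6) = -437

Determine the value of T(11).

-2732

Δ: -13, -39, -77, -127, -189
Δ²: -26, -38, -50, -62
Δ³: -12, -12, -12
Third differences constant at -12.
-62 − 12 = -74;  -189 − 74 = -263;  -437 − 263 = -700
-74 − 12 = -86;  -263 − 86 = -349;  -700 − 349 = -1049
-86 − 12 = -98;  -349 − 98 = -447;  -1049 − 447 = -1496
-98 − 12 = -110;  -447 − 110 = -557;  -1496 − 557 = -2053
-110 − 12 = -122;  -557 − 122 = -679;  -2053 − 679 = -2732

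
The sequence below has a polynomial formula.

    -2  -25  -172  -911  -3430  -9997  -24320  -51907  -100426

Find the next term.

-180065

Δ: -23, -147, -739, -2519, -6567, -14323, -27587, -48519
Δ²: -124, -592, -1780, -4048, -7756, -13264, -20932
Δ³: -468, -1188, -2268, -3708, -5508, -7668
Δ⁴: -720, -1080, -1440, -1800, -2160
Δ⁵: -360, -360, -360, -360
Fifth differences constant at -360.
-2160 − 360 = -2520;  -7668 − 2520 = -10188;  -20932 − 10188 = -31120;  -48519 − 31120 = -79639;  -100426 − 79639 = -180065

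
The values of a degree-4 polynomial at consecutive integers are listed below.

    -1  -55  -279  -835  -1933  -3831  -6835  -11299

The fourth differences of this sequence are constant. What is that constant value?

D1: -54, -224, -556, -1098, -1898, -3004, -4464
D2: -170, -332, -542, -800, -1106, -1460
D3: -162, -210, -258, -306, -354
D4: -48, -48, -48, -48

-48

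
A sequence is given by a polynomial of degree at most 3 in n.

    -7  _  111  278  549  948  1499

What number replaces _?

24

Using the last 5 terms:
D1: 167  271  399  551
D2: 104  128  152
D3: 24  24
Constant third difference = 24.
Extend backward: 104 − 24 = 80;  167 − 80 = 87;  111 − 87 = 24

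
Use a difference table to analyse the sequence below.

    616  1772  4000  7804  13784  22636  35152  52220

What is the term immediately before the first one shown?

1156  2228  3804  5980  8852  12516  17068
1072  1576  2176  2872  3664  4552
504  600  696  792  888
96  96  96  96
The fourth differences are constant at 96.
Work back: 504 − 96 = 408;  1072 − 408 = 664;  1156 − 664 = 492;  616 − 492 = 124

124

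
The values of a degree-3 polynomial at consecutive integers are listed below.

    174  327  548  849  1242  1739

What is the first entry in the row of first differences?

153

First differences: 153, 221, 301, 393, 497
Second differences: 68, 80, 92, 104
Third differences: 12, 12, 12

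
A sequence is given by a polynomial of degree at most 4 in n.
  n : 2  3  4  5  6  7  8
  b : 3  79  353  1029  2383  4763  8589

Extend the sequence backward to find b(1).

-7

D1: 76  274  676  1354  2380  3826
D2: 198  402  678  1026  1446
D3: 204  276  348  420
D4: 72  72  72
The fourth differences are constant at 72.
Work back: 204 − 72 = 132;  198 − 132 = 66;  76 − 66 = 10;  3 − 10 = -7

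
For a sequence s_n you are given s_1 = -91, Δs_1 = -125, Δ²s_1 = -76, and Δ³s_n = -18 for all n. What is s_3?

-417

Build the table forward from the leading diagonal:
Third differences: -18  -18  -18
Second differences: -76  -94  -112
First differences: -125  -201  -295
s: -91  -216  -417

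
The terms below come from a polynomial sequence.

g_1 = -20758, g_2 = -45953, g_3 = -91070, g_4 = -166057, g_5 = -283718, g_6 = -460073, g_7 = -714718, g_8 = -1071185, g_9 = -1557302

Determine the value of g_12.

-4143833

Δ: -25195, -45117, -74987, -117661, -176355, -254645, -356467, -486117
Δ²: -19922, -29870, -42674, -58694, -78290, -101822, -129650
Δ³: -9948, -12804, -16020, -19596, -23532, -27828
Δ⁴: -2856, -3216, -3576, -3936, -4296
Δ⁵: -360, -360, -360, -360
Constant fifth difference = -360, so extend:
-4296 − 360 = -4656;  -27828 − 4656 = -32484;  -129650 − 32484 = -162134;  -486117 − 162134 = -648251;  -1557302 − 648251 = -2205553
-4656 − 360 = -5016;  -32484 − 5016 = -37500;  -162134 − 37500 = -199634;  -648251 − 199634 = -847885;  -2205553 − 847885 = -3053438
-5016 − 360 = -5376;  -37500 − 5376 = -42876;  -199634 − 42876 = -242510;  -847885 − 242510 = -1090395;  -3053438 − 1090395 = -4143833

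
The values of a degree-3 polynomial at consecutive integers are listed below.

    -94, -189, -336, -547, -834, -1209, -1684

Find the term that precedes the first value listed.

-95, -147, -211, -287, -375, -475
-52, -64, -76, -88, -100
-12, -12, -12, -12
The third differences are constant at -12.
Work back: -52 + 12 = -40;  -95 + 40 = -55;  -94 + 55 = -39

-39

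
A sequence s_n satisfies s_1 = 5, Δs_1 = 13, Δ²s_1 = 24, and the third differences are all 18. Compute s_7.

803

Build the table forward from the leading diagonal:
D3: 18, 18, 18, 18, 18, 18, 18
D2: 24, 42, 60, 78, 96, 114, 132
D1: 13, 37, 79, 139, 217, 313, 427
s: 5, 18, 55, 134, 273, 490, 803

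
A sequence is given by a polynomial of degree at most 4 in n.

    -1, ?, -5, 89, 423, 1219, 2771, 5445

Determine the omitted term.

Using the last 6 terms:
94, 334, 796, 1552, 2674
240, 462, 756, 1122
222, 294, 366
72, 72
Constant fourth difference = 72.
Extend backward: 222 − 72 = 150;  240 − 150 = 90;  94 − 90 = 4;  -5 − 4 = -9

-9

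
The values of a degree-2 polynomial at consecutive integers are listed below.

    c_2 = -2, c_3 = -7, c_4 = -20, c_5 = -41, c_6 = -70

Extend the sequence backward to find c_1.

-5

First differences: -5, -13, -21, -29
Second differences: -8, -8, -8
The second differences are constant at -8.
Work back: -5 + 8 = 3;  -2 − 3 = -5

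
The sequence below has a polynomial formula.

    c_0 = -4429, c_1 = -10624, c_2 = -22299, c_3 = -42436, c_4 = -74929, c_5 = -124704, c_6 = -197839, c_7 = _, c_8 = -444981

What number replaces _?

-301684

Using the first 7 terms:
-6195  -11675  -20137  -32493  -49775  -73135
-5480  -8462  -12356  -17282  -23360
-2982  -3894  -4926  -6078
-912  -1032  -1152
-120  -120
Constant fifth difference = -120.
Extend forward: -1152 − 120 = -1272;  -6078 − 1272 = -7350;  -23360 − 7350 = -30710;  -73135 − 30710 = -103845;  -197839 − 103845 = -301684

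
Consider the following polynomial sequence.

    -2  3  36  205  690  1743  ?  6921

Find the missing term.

Using the first 6 terms:
First differences: 5, 33, 169, 485, 1053
Second differences: 28, 136, 316, 568
Third differences: 108, 180, 252
Fourth differences: 72, 72
Constant fourth difference = 72.
Extend forward: 252 + 72 = 324;  568 + 324 = 892;  1053 + 892 = 1945;  1743 + 1945 = 3688

3688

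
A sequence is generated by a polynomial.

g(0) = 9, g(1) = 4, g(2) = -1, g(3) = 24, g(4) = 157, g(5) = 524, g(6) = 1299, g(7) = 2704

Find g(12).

-5 , -5 , 25 , 133 , 367 , 775 , 1405
0 , 30 , 108 , 234 , 408 , 630
30 , 78 , 126 , 174 , 222
48 , 48 , 48 , 48
Fourth differences constant at 48.
222 + 48 = 270;  630 + 270 = 900;  1405 + 900 = 2305;  2704 + 2305 = 5009
270 + 48 = 318;  900 + 318 = 1218;  2305 + 1218 = 3523;  5009 + 3523 = 8532
318 + 48 = 366;  1218 + 366 = 1584;  3523 + 1584 = 5107;  8532 + 5107 = 13639
366 + 48 = 414;  1584 + 414 = 1998;  5107 + 1998 = 7105;  13639 + 7105 = 20744
414 + 48 = 462;  1998 + 462 = 2460;  7105 + 2460 = 9565;  20744 + 9565 = 30309

30309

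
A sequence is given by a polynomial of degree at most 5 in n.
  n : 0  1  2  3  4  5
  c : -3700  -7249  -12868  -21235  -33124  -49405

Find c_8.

D1: -3549, -5619, -8367, -11889, -16281
D2: -2070, -2748, -3522, -4392
D3: -678, -774, -870
D4: -96, -96
Fourth differences constant at -96.
-870 − 96 = -966;  -4392 − 966 = -5358;  -16281 − 5358 = -21639;  -49405 − 21639 = -71044
-966 − 96 = -1062;  -5358 − 1062 = -6420;  -21639 − 6420 = -28059;  -71044 − 28059 = -99103
-1062 − 96 = -1158;  -6420 − 1158 = -7578;  -28059 − 7578 = -35637;  -99103 − 35637 = -134740

-134740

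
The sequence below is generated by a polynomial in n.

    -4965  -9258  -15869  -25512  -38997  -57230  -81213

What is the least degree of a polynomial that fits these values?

First differences: -4293, -6611, -9643, -13485, -18233, -23983
Second differences: -2318, -3032, -3842, -4748, -5750
Third differences: -714, -810, -906, -1002
Fourth differences: -96, -96, -96
The fourth differences are constant, so the polynomial has degree 4.

4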